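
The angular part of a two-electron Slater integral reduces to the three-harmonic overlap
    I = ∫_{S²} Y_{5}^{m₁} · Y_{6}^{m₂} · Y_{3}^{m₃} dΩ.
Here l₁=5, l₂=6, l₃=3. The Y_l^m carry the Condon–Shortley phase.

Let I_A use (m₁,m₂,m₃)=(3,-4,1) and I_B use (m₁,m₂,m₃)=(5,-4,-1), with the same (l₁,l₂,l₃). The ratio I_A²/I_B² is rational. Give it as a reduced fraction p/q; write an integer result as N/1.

5/9

l's match ⇒ only the (l;m) 3-j factors differ between A and B.
A: triangle coeff Δ(5,6,3) = 1/675675; Σ_t [0,2]: t=0:+1/322560 t=1:−1/30240 t=2:+1/69120 = -1/64512; (3j)²=10/1001 [(5 6 3; 3 -4 1)], sign=-1
B: triangle coeff Δ(5,6,3) = 1/675675; Σ_t [0,0]: t=0:+1/322560 = 1/322560; (3j)²=18/1001 [(5 6 3; 5 -4 -1)], sign=+1
I_A²/I_B² = (10/1001)/(18/1001) = 5/9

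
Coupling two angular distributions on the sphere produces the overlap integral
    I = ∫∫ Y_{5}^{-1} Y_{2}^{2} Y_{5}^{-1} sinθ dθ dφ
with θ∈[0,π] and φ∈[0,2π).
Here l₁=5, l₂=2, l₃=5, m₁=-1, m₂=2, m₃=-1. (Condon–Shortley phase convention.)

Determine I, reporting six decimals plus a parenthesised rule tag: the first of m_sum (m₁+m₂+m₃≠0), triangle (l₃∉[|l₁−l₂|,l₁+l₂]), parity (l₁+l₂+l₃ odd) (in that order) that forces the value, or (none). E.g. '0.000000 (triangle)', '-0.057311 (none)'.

m-sum 0 ✓  L=12 even ✓  3≤5≤7 ✓
Π(2lᵢ+1) = 11×5×11 = 605
triangle coeff Δ(5,2,5) = 1/38610
Σ_t [0,2]: t=0:+1/2880 t=1:−1/576 t=2:+1/2880 = -1/960
(3j)²=10/429 [(5 2 5; 0 0 0)], sign=+1
Σ_t [2,2]: t=2:+1/2304 = 1/2304
(3j)²=5/143 [(5 2 5; -1 2 -1)], sign=+1
⇒ 4πI² = 250/507
I = (+1)√(250/507/(4π)) = 0.19808933
No selection rule forces the value: the integral is nonzero (none).

0.198089 (none)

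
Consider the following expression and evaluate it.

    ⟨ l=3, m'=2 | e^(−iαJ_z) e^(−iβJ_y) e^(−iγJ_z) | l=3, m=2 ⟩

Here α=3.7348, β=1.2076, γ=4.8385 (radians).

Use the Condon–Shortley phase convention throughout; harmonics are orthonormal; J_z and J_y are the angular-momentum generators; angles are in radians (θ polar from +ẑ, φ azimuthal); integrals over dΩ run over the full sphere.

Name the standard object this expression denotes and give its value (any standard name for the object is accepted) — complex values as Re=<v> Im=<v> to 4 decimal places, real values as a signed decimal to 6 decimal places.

This is a Wigner D-matrix element — the rotation-matrix element ⟨l m'| R(α,β,γ) |l m⟩ in the angular-momentum basis.
D^3_{2,2}(3.7348,1.2076,4.8385) = e^{-i·2·3.7348}·d^3_{2,2}(1.2076)·e^{-i·2·4.8385}. Compute d first:
With c≡cos(β/2)=0.823184 and s≡sin(β/2)=0.567775, N=[120·1·120·1]^{1/2}=120.000000
The bounds max(0,m−m')=0 and min(l+m,l−m')=1 give 2 terms
  k=0: (−1)^0·120.0000/(120)·0.8232^6·0.5678^0 = +0.311158
  k=1: (−1)^1·120.0000/(24)·0.8232^4·0.5678^2 = -0.740133
d^3_{2,2}(1.2076) = +0.311158 -0.740133 = -0.428975
Attach z-rotation phases: D = e^{-i(2)(3.7348)}·(-0.428975)·e^{-i(2)(4.8385)} = +0.056528-0.425234i

Wigner D-matrix element, Re=0.0565 Im=-0.4252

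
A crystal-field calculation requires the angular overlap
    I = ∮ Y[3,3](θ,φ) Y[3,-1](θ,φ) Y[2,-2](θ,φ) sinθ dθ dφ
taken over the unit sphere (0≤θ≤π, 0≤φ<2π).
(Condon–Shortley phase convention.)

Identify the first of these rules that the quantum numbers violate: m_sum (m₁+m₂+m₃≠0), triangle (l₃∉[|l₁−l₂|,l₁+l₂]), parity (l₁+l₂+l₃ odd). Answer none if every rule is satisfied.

none

Σmᵢ = 0  ✓
l₃∈[|l₁−l₂|,l₁+l₂]=[0,6], have l₃=2  ✓
Σlᵢ = 8 ⇒ even  ✓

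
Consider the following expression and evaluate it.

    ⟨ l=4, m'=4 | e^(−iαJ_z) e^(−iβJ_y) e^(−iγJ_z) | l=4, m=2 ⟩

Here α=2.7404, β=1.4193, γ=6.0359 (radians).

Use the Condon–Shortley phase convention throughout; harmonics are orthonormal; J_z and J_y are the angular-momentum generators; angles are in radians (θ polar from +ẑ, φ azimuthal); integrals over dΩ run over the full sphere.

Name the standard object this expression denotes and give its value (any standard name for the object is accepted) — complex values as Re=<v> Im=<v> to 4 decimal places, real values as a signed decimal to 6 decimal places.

Wigner D-matrix element, Re=-0.2159 Im=0.3697

This is a Wigner D-matrix element — the rotation-matrix element ⟨l m'| R(α,β,γ) |l m⟩ in the angular-momentum basis.
Split into d^4_{4,2}(β=1.4193) × two z-phases.
Half-angle: c=0.758590, s=0.651568. N=√(40320·1·720·2)=7619.763776
k: max(0,(2)−(4))=0 … min(4+(2),4−(4))=0
  k=0: (−1)^2·7619.7638/(1440)·0.7586^6·0.6516^2 = +0.428096
d^4_{4,2}(1.4193) = +0.428096
Attach z-rotation phases: D = e^{-i(4)(2.7404)}·(+0.428096)·e^{-i(2)(6.0359)} = -0.215879+0.369679i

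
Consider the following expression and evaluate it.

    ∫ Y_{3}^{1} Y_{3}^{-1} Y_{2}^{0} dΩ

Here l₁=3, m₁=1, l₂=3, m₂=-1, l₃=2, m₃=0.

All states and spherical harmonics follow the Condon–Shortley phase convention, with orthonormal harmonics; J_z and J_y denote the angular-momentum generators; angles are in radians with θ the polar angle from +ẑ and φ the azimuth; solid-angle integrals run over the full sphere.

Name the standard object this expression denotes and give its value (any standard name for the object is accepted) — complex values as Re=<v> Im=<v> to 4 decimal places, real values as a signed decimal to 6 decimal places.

Gaunt coefficient, -0.126157

This is a Gaunt coefficient — the integral of a triple product of spherical harmonics over the sphere.
m-sum 0 ✓  L=8 even ✓  0≤2≤6 ✓
Π(2lᵢ+1) = 7×7×5 = 245
triangle coeff Δ(3,3,2) = 1/3780
Σ_t [1,3]: t=1:−1/24 t=2:+1/4 t=3:−1/24 = 1/6
(3j)²=4/105 [(3 3 2; 0 0 0)], sign=+1
Σ_t [0,2]: t=0:+1/96 t=1:−1/6 t=2:+1/16 = -3/32
(3j)²=3/140 [(3 3 2; 1 -1 0)], sign=-1
⇒ 4πI² = 1/5
I = (-1)√(1/5/(4π)) = -0.12615663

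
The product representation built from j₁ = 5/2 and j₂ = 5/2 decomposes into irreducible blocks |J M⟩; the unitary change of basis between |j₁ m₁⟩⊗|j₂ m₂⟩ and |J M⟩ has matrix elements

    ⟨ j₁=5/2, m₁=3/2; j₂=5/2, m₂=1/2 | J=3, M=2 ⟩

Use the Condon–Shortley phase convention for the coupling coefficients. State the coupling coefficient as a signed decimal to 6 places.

-0.288675  (= −√(1/12))

triangle: 2!·3!·3!/9! = 72/362880
(j±m)!: 4!·1!·3!·2!·5!·1! = 34560
prefactor² = (2J+1)·Δ·N² = 48
  k=0: +1/(0!·2!·1!·3!·2!·0!) = 1/24
  k=1: −1/(1!·1!·0!·2!·3!·1!) = -1/12
Σ = -1/24  ⇒  CG² = 48·(-1/24)² = 1/12
CG = −√(1/12) = -0.288675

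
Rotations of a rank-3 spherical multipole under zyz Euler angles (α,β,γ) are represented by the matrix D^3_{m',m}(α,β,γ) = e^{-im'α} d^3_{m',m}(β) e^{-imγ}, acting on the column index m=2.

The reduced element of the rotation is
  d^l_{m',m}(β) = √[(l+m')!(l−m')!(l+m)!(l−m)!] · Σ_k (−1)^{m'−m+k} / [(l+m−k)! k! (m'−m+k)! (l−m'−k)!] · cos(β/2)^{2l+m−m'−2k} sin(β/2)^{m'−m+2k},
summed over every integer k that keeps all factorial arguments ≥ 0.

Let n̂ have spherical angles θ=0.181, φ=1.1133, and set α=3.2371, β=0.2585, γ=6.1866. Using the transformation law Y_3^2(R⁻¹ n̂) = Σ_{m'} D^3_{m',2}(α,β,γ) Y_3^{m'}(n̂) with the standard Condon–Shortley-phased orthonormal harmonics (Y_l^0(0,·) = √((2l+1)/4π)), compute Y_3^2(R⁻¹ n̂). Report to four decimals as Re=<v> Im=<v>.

Re=0.0684 Im=0.1148

Need the full column D^3_{m',2} for m'=−3..3 at α=3.2371, β=0.2585, γ=6.1866.
cos(β/2)=0.991659, sin(β/2)=0.128890
d^3_{-3,2}: single k=5 term ⇒ +0.000086;  D = -0.000077-0.000040i
d^3_{-2,2}: k∈[4..5] ⇒ +0.001357 -0.000005 = +0.001352;  D = +0.001254+0.000507i
d^3_{-1,2}: k∈[3..4] ⇒ +0.013206 -0.000112 = +0.013095;  D = -0.012553-0.003728i
d^3_{0,2}: k∈[2..3] ⇒ +0.087994 -0.001487 = +0.086507;  D = +0.084898+0.016607i
d^3_{1,2}: k∈[1..2] ⇒ +0.390870 -0.013206 = +0.377664;  D = -0.375864-0.036825i
d^3_{2,2}: k∈[0..1] ⇒ +0.950985 -0.080327 = +0.870658;  D = +0.870656+0.001877i
d^3_{3,2}: single k=0 term ⇒ -0.302766;  D = +0.301448-0.028223i
Y_3^{m'}(θ=0.181,φ=1.1133) and Σ D·Y over m':
  (-0.0001-0.0000i)·(-0.0024+0.0005i)  (+0.0013+0.0005i)·(-0.0199-0.0258i)  (-0.0126-0.0037i)·(+0.0986-0.2003i)  (+0.0849+0.0166i)·(+0.6747+0.0000i)  (-0.3759-0.0368i)·(-0.0986-0.2003i)  (+0.8707+0.0019i)·(-0.0199+0.0258i)  (+0.3014-0.0282i)·(+0.0024+0.0005i)
Y_3^2(R⁻¹ n̂) = +0.068364+0.114752i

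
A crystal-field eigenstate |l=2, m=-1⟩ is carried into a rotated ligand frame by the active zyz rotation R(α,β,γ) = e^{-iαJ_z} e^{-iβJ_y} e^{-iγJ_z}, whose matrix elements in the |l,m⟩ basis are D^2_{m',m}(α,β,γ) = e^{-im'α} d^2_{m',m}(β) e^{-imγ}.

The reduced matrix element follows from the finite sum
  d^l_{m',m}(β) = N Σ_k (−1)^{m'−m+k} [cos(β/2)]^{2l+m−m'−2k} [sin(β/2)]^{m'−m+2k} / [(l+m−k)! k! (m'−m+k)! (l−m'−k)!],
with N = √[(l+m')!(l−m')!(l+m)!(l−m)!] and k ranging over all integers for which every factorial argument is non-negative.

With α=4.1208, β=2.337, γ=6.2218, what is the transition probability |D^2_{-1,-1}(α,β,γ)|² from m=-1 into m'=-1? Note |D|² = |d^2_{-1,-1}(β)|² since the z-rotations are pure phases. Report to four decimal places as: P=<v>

D^2_{-1,-1}(4.1208,2.3370,6.2218) = e^{-i·-1·4.1208}·d^2_{-1,-1}(2.3370)·e^{-i·-1·6.2218}. Compute d first:
With c≡cos(β/2)=0.391532 and s≡sin(β/2)=0.920164, N=[1·6·1·6]^{1/2}=6.000000
Admissible k: 0..1 (factorial args all ≥0)
  k=0: (−1)^0·6.0000/(6)·0.3915^4·0.9202^0 = +0.023500
  k=1: (−1)^1·6.0000/(2)·0.3915^2·0.9202^2 = -0.389392
d^2_{-1,-1}(2.3370) = +0.023500 -0.389392 = -0.365892
|D^2_{-1,-1}|² = |d^2_{-1,-1}(β)|² = (-0.365892)² = 0.133877 (the z-rotation phases have unit modulus)

P=0.1339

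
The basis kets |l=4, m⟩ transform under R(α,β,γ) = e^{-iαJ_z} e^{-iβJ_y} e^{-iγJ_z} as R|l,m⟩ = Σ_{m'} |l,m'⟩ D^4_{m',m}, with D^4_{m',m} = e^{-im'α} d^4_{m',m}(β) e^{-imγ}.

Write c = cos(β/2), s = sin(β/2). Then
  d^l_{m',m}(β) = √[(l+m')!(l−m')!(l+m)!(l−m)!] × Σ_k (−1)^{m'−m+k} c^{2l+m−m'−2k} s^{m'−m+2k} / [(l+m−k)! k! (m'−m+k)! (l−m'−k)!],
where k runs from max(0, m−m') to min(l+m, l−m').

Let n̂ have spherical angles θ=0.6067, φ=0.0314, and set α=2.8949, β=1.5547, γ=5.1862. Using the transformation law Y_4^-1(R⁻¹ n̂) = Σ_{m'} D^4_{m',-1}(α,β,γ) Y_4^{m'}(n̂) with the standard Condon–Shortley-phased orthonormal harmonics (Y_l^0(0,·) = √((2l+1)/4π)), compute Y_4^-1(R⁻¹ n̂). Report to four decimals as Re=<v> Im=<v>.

Need the full column D^4_{m',-1} for m'=−4..4 at α=2.8949, β=1.5547, γ=5.1862.
cos(β/2)=0.712775, sin(β/2)=0.701393
d^4_{-4,-1}: single k=3 term ⇒ +0.475051;  D = -0.233135-0.413910i
d^4_{-3,-1}: k∈[2..3] ⇒ +0.512044 -0.826369 = -0.314325;  D = -0.082709-0.303248i
d^4_{-2,-1}: k∈[1..3] ⇒ +0.278140 -1.346642 +0.869319 = -0.199183;  D = +0.003899+0.199144i
d^4_{-1,-1}: k∈[0..3] ⇒ +0.066622 -0.967671 +1.874029 -0.604886 = +0.368094;  D = -0.082884+0.358641i
d^4_{0,-1}: k∈[0..3] ⇒ -0.293186 +1.703382 -1.649417 +0.266193 = +0.026973;  D = +0.012307-0.024002i
d^4_{1,-1}: k∈[0..3] ⇒ +0.645114 -1.874029 +0.907328 -0.058572 = -0.380158;  D = +0.250814-0.285679i
d^4_{2,-1}: k∈[0..2] ⇒ -0.897761 +1.303978 -0.252533 = +0.153684;  D = +0.126528-0.087232i
d^4_{3,-1}: k∈[0..1] ⇒ +0.826369 -0.480113 = +0.346256;  D = -0.324435+0.120974i
d^4_{4,-1}: single k=0 term ⇒ -0.460000;  D = -0.457209+0.050596i
Y_4^{m'}(θ=0.6067,φ=0.0314) and Σ D·Y over m':
  (-0.2331-0.4139i)·(+0.0464-0.0059i)  (-0.0827-0.3032i)·(+0.1897-0.0179i)  (+0.0039+0.1991i)·(+0.4042-0.0254i)  (-0.0829+0.3586i)·(+0.3819-0.0120i)  (+0.0123-0.0240i)·(-0.1380+0.0000i)  (+0.2508-0.2857i)·(-0.3819-0.0120i)  (+0.1265-0.0872i)·(+0.4042+0.0254i)  (-0.3244+0.1210i)·(-0.1897-0.0179i)  (-0.4572+0.0506i)·(+0.0464+0.0059i)
Y_4^-1(R⁻¹ n̂) = -0.060427+0.204377i

Re=-0.0604 Im=0.2044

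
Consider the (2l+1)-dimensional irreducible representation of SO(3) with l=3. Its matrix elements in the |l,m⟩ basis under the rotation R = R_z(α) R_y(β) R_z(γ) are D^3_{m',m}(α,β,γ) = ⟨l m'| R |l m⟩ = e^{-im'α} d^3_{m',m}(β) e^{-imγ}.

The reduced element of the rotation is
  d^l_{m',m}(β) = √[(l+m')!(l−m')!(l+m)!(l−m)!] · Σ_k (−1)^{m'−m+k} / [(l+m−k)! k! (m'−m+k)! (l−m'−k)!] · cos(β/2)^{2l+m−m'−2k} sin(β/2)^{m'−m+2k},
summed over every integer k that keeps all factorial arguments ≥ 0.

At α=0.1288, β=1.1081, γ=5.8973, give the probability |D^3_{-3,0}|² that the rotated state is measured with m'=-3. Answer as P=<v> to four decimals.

P=0.1605

Split into d^3_{-3,0}(β=1.1081) × two z-phases.
Half-angle: c=0.850401, s=0.526136. N=√(1·720·6·6)=160.996894
k∈{3} keeps every argument non-negative
  k=3: (−1)^0·160.9969/(36)·0.8504^3·0.5261^3 = +0.400570
d^3_{-3,0}(1.1081) = +0.400570
|D^3_{-3,0}|² = |d^3_{-3,0}(β)|² = (+0.400570)² = 0.160457 (the z-rotation phases have unit modulus)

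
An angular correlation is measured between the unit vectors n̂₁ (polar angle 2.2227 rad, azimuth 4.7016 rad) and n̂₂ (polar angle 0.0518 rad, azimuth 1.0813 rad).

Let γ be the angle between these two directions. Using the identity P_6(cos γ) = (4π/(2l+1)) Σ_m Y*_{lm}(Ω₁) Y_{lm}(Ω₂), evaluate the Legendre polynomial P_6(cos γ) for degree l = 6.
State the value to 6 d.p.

Addition theorem: P_6(cos γ) = (4π/13) Σ_m Y*_{lm}(Ω₁) Y_{lm}(Ω₂), m = −6…6:
  m=-6: Y*=-0.121643+0.007885i  Y=+0.000000-0.000000i  product -0.000000+0.000000i
  m=-5: Y*=+0.017377+0.321811i  Y=+0.000000+0.000000i  product -0.000000+0.000000i
  m=-4: Y*=+0.433973-0.018740i  Y=-0.000010+0.000024i  product -0.000004+0.000010i
  m=-3: Y*=-0.006739-0.208127i  Y=-0.000716+0.000074i  product +0.000020+0.000149i
  m=-2: Y*=+0.237547-0.005127i  Y=-0.007731-0.011501i  product -0.001895-0.002692i
  m=-1: Y*=-0.003369-0.312222i  Y=+0.079163-0.148595i  product -0.046661-0.024216i
  m=+0: Y*=+0.158334-0.000000i  Y=+0.988649+0.000000i  product +0.156537+0.000000i
  m=+1: Y*=+0.003369-0.312222i  Y=-0.079163-0.148595i  product -0.046661+0.024216i
  m=+2: Y*=+0.237547+0.005127i  Y=-0.007731+0.011501i  product -0.001895+0.002692i
  m=+3: Y*=+0.006739-0.208127i  Y=+0.000716+0.000074i  product +0.000020-0.000149i
  m=+4: Y*=+0.433973+0.018740i  Y=-0.000010-0.000024i  product -0.000004-0.000010i
  m=+5: Y*=-0.017377+0.321811i  Y=-0.000000+0.000000i  product -0.000000-0.000000i
  m=+6: Y*=-0.121643-0.007885i  Y=+0.000000+0.000000i  product -0.000000-0.000000i
Σ over m = +0.059455-0.000000i; ×(4π/13) → +0.057472-0.000000i. Real part: 0.057472

0.057472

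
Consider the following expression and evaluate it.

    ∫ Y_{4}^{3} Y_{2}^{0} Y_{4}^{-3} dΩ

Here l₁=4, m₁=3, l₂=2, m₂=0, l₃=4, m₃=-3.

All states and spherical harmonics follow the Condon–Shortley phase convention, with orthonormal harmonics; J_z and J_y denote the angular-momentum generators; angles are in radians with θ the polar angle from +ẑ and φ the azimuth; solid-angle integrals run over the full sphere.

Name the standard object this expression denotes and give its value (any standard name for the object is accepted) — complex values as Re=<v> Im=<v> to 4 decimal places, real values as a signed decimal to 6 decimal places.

This is a Gaunt coefficient — the integral of a triple product of spherical harmonics over the sphere.
m-sum 0 ✓  L=10 even ✓  2≤4≤6 ✓
Π(2lᵢ+1) = 9×5×9 = 405
triangle coeff Δ(4,2,4) = 1/13860
Σ_t [0,2]: t=0:+1/192 t=1:−1/36 t=2:+1/192 = -5/288
(3j)²=20/693 [(4 2 4; 0 0 0)], sign=-1
Σ_t [0,1]: t=0:+1/480 t=1:−1/720 = 1/1440
(3j)²=7/1980 [(4 2 4; 3 0 -3)], sign=-1
⇒ 4πI² = 5/121
I = (+1)√(5/121/(4π)) = 0.05734392

Gaunt coefficient, +0.057344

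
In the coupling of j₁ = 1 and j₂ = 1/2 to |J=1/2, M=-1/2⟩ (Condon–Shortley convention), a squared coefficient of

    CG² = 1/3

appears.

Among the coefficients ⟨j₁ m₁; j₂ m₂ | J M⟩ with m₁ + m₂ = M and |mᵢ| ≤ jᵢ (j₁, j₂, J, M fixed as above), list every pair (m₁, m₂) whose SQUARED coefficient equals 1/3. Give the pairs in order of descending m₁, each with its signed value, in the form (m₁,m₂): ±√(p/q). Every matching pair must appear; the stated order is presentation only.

Admissible pairs with m₁+m₂ = M = -1/2: (-1,1/2), (0,-1/2)
  (m₁,m₂)=(0,-1/2): CG² = 1/3, CG = +√(1/3)   ← matches the target
  (m₁,m₂)=(-1,1/2): CG² = 2/3, CG = −√(2/3)
Pairs with CG² = 1/3: (0,-1/2): +√(1/3)

(0,-1/2): +√(1/3)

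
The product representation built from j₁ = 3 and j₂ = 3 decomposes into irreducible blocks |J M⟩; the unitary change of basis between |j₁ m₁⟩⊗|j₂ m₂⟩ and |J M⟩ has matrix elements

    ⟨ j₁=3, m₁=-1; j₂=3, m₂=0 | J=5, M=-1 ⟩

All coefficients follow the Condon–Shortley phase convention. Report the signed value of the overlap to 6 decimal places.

triangle: 1!*5!*5!/12! = 14400/479001600
(j±m)!: 2!*4!*3!*3!*4!*6! = 29859840
prefactor² = (2J+1)*Δ*N² = 69120/7
  k=0: +1/(0!*1!*4!*3!*1!*2!) = 1/288
  k=1: −1/(1!*0!*3!*2!*2!*3!) = -1/144
Σ = -1/288  ⇒  CG² = 69120/7*(-1/288)² = 5/42
CG = −√(5/42) = -0.345033

-0.345033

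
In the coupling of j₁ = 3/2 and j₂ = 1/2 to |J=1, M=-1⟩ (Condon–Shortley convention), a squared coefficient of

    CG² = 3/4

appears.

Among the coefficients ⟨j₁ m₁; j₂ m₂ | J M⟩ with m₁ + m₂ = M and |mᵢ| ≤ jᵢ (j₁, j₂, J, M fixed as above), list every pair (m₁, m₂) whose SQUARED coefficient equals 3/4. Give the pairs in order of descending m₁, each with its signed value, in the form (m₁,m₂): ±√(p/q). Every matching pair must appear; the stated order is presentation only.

(-3/2,1/2): −√(3/4)

Admissible pairs with m₁+m₂ = M = -1: (-3/2,1/2), (-1/2,-1/2)
  (m₁,m₂)=(-1/2,-1/2): CG² = 1/4, CG = +√(1/4)
  (m₁,m₂)=(-3/2,1/2): CG² = 3/4, CG = −√(3/4)   ← matches the target
Pairs with CG² = 3/4: (-3/2,1/2): −√(3/4)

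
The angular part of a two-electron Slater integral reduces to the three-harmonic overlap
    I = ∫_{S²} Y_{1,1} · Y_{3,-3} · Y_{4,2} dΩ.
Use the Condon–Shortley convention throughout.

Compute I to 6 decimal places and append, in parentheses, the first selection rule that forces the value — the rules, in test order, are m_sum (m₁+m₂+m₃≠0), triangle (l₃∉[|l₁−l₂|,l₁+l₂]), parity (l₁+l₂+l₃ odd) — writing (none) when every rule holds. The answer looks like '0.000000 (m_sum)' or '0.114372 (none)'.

0.061558 (none)

m-sum 0 ✓  L=8 even ✓  2≤4≤4 ✓
Π(2lᵢ+1) = 3×7×9 = 189
triangle coeff Δ(1,3,4) = 1/252
Σ_t [0,0]: t=0:+1/36 = 1/36
(3j)²=4/63 [(1 3 4; 0 0 0)], sign=+1
Σ_t [0,0]: t=0:+1/1440 = 1/1440
(3j)²=1/252 [(1 3 4; 1 -3 2)], sign=+1
⇒ 4πI² = 1/21
I = (+1)√(1/21/(4π)) = 0.06155813
No selection rule forces the value: the integral is nonzero (none).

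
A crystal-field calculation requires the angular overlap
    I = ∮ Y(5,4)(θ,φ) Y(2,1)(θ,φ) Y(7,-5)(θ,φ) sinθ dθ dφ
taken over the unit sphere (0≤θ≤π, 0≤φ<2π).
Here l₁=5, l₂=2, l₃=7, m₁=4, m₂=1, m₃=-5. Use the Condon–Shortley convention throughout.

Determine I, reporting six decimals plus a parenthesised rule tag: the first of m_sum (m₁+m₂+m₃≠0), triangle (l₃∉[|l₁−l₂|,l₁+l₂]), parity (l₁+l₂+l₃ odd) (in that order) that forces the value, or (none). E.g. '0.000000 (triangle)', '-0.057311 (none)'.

Rules hold: Σm=0, L=14 even, 3≤7≤7.
N = 11·5·15 = 825
Δ = 0!·10!·4!/15! = 1/15015
Racah Σ t=0..0: t=0:+1/57600 = 1/57600
⇒ 3j(5 2 7; 0 0 0)² = 21/715, sgn -1
Racah Σ t=0..0: t=0:+1/2177280 = 1/2177280
⇒ 3j(5 2 7; 4 1 -5)² = 8/273, sgn +1
4πI² = N·(3j₀)²·(3jₘ)² = 120/169
I = -1·√(0.710059/4π) = -0.23770720
No selection rule forces the value: the integral is nonzero (none).

-0.237707 (none)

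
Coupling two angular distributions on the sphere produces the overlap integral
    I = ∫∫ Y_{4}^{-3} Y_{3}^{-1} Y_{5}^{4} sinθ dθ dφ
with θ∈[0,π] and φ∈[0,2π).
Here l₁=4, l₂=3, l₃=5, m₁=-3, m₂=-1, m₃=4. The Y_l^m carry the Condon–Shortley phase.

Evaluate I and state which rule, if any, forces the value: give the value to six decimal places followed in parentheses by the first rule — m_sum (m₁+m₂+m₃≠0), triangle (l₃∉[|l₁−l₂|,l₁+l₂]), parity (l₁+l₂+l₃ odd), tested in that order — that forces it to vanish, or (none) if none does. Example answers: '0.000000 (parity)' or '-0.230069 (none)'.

m-sum 0 ✓  L=12 even ✓  1≤5≤7 ✓
Π(2lᵢ+1) = 9×7×11 = 693
triangle coeff Δ(4,3,5) = 1/180180
Σ_t [0,2]: t=0:+1/576 t=1:−1/144 t=2:+1/576 = -1/288
(3j)²=20/1001 [(4 3 5; 0 0 0)], sign=+1
Σ_t [1,2]: t=1:−1/4320 t=2:+1/5760 = -1/17280
(3j)²=7/4290 [(4 3 5; -3 -1 4)], sign=+1
⇒ 4πI² = 42/1859
I = (+1)√(42/1859/(4π)) = 0.04240138
No selection rule forces the value: the integral is nonzero (none).

0.042401 (none)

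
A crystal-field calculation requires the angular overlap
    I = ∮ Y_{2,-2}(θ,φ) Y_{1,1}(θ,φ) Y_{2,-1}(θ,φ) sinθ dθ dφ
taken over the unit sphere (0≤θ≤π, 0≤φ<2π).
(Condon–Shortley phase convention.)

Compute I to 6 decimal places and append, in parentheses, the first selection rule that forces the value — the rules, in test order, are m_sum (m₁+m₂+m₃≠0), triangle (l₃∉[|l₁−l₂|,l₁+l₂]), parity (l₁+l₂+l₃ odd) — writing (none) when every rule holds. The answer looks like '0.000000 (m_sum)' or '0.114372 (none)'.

0.000000 (m_sum)

m-sum = -2 + 1 − 1 = -2 ≠ 0 ⇒ I = 0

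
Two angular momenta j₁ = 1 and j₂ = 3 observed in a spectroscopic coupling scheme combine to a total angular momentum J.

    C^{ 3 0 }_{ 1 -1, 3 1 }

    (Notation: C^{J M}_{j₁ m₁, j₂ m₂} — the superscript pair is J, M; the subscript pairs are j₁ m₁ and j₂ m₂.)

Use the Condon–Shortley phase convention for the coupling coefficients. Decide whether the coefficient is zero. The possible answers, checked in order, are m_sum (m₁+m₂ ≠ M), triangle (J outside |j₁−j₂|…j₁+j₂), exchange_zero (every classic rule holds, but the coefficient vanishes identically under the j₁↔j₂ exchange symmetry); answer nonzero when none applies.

m-sum: m₁+m₂ = -1+1 = 0, M = 0  ✓
triangle: |j₁−j₂| = 2 ≤ J = 3 ≤ j₁+j₂ = 4  ✓
exchange: j₁≠j₂ or m₁≠m₂ — the exchange symmetry imposes no constraint here
value check: CG = −√(1/2) = -0.707107 ≠ 0

nonzero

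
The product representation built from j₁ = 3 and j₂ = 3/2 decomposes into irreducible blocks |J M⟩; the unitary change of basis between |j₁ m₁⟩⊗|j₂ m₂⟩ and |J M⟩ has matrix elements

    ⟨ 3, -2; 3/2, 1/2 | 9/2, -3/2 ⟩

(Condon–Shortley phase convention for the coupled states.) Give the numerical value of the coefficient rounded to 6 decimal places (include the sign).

j₁+j₂−J=0  J+j₁−j₂=6  J−j₁+j₂=3  j₁+j₂+J+1=10
(j₁±m₁, j₂±m₂, J±M) = (1,5,2,1,3,6)
P² = 86400/7
sum k=0..0:
  [0] +1/240 = 1/240
S = 1/240
C² = P²·S² = 3/14 ; C = +0.462910

+√(3/14) = +0.462910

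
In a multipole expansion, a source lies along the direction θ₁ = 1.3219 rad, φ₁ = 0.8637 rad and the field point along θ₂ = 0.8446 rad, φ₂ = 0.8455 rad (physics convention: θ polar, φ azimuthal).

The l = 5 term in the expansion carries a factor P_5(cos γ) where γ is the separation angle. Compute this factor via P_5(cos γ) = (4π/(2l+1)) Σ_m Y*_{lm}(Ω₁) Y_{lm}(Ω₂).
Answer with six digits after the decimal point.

Summing Y*_{l m}(θ₁,φ₁)·Y_{l m}(θ₂,φ₂) over m ∈ [−5, 5]; prefactor 4π/(2·5+1) = 1.142397:
  term(m=-5) = (0.042872, 0.003912)   from Y*(Ω₁)=(-0.152321, -0.366502), Y(Ω₂)=(-0.050557, 0.095963)
  term(m=-4) = (0.096916, 0.007068)   from Y*(Ω₁)=(-0.303483, -0.098288), Y(Ω₂)=(-0.295855, 0.072528)
  term(m=-3) = (-0.061268, -0.003349)   from Y*(Ω₁)=(0.121825, -0.074774), Y(Ω₂)=(-0.353047, -0.244181)
  term(m=-2) = (-0.065103, -0.002371)   from Y*(Ω₁)=(0.050027, -0.316835), Y(Ω₂)=(-0.024354, -0.201633)
  term(m=-1) = (-0.018458, -0.000336)   from Y*(Ω₁)=(0.045936, 0.053758), Y(Ω₂)=(-0.173185, 0.195362)
  term(m=+0) = (-0.088882, 0.000000)   from Y*(Ω₁)=(0.316446, -0.000000), Y(Ω₂)=(-0.280874, 0.000000)
  term(m=+1) = (-0.018458, 0.000336)   from Y*(Ω₁)=(-0.045936, 0.053758), Y(Ω₂)=(0.173185, 0.195362)
  term(m=+2) = (-0.065103, 0.002371)   from Y*(Ω₁)=(0.050027, 0.316835), Y(Ω₂)=(-0.024354, 0.201633)
  term(m=+3) = (-0.061268, 0.003349)   from Y*(Ω₁)=(-0.121825, -0.074774), Y(Ω₂)=(0.353047, -0.244181)
  term(m=+4) = (0.096916, -0.007068)   from Y*(Ω₁)=(-0.303483, 0.098288), Y(Ω₂)=(-0.295855, -0.072528)
  term(m=+5) = (0.042872, -0.003912)   from Y*(Ω₁)=(0.152321, -0.366502), Y(Ω₂)=(0.050557, 0.095963)
Total Σ_m = (-0.098965, 0.000000). Multiply by 1.142397: (-0.113057, 0.000000). P_5(cos γ) = -0.113057

-0.113057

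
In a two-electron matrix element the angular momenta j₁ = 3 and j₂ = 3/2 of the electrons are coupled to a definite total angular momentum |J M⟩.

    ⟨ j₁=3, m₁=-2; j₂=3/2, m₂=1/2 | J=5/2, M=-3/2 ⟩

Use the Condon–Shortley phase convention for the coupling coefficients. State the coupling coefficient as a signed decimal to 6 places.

+√(1/14) ≈ +0.267261

triangle: 2!*4!*1!/8! = 48/40320
(j±m)!: 1!*5!*2!*1!*1!*4! = 5760
prefactor² = (2J+1)*Δ*N² = 288/7
  k=1: −1/(1!*1!*4!*1!*0!*0!) = -1/24
  k=2: +1/(2!*0!*3!*0!*1!*1!) = 1/12
Σ = 1/24  ⇒  CG² = 288/7*(1/24)² = 1/14
CG = +√(1/14) = +0.267261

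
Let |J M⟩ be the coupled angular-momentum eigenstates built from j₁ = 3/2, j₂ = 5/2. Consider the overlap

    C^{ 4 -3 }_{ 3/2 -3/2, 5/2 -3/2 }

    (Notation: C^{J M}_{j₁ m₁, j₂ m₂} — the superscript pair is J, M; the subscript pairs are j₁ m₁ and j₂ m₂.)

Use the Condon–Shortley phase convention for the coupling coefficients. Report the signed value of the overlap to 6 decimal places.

+√(5/8) = +0.790569

triangle: 0!×3!×5!/9! = 720/362880
(j±m)!: 0!×3!×1!×4!×1!×7! = 725760
prefactor² = (2J+1)×Δ×N² = 12960
  k=0: +1/(0!×0!×3!×1!×0!×4!) = 1/144
Σ = 1/144  ⇒  CG² = 12960×(1/144)² = 5/8
CG = +√(5/8) = +0.790569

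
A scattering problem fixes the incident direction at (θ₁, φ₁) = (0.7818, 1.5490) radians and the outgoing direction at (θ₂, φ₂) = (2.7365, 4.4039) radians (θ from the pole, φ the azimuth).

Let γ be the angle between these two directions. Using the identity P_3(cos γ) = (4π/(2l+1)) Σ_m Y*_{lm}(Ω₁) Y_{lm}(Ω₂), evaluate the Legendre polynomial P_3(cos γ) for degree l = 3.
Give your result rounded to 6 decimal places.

-0.559694

Expand P_3 via completeness: Σ_{m} conj(Y_{3,m}) at Ω₁ times Y_{3,m} at Ω₂ —
  [-3]  conj(Y_{3,-3})(Ω₁) = -0.009535-0.145610i ; Y_{3,-3}(Ω₂) = +0.020403-0.015361i ; Δ = -0.002431-0.002824i
  [-2]  conj(Y_{3,-2})(Ω₁) = -0.359673+0.015689i ; Y_{3,-2}(Ω₂) = +0.118989+0.084406i ; Δ = -0.044121-0.028492i
  [-1]  conj(Y_{3,-1})(Ω₁) = +0.007533+0.345563i ; Y_{3,-1}(Ω₂) = -0.124652+0.391174i ; Δ = -0.136114-0.040128i
  [+0]  conj(Y_{3,0})(Ω₁) = -0.127647-0.000000i ; Y_{3,0}(Ω₂) = -0.419598+0.000000i ; Δ = +0.053560+0.000000i
  [+1]  conj(Y_{3,1})(Ω₁) = -0.007533+0.345563i ; Y_{3,1}(Ω₂) = +0.124652+0.391174i ; Δ = -0.136114+0.040128i
  [+2]  conj(Y_{3,2})(Ω₁) = -0.359673-0.015689i ; Y_{3,2}(Ω₂) = +0.118989-0.084406i ; Δ = -0.044121+0.028492i
  [+3]  conj(Y_{3,3})(Ω₁) = +0.009535-0.145610i ; Y_{3,3}(Ω₂) = -0.020403-0.015361i ; Δ = -0.002431+0.002824i
Σ over m = -0.311773+0.000000i; ×(4π/7) → -0.559694+0.000000i. Real part: -0.559694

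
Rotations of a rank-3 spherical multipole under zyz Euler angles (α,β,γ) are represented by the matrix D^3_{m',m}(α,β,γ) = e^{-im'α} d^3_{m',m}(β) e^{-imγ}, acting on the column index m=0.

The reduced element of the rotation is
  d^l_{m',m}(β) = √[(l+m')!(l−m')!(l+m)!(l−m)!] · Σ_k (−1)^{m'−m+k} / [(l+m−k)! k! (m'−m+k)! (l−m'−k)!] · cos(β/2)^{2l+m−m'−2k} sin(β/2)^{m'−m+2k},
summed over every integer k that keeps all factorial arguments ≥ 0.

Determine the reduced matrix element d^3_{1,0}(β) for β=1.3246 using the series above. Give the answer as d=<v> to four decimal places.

d^3_{1,0}(β=1.3246) via the finite sum:
With c≡cos(β/2)=0.788580 and s≡sin(β/2)=0.614932, N=[24·2·6·6]^{1/2}=41.569219
k: max(0,(0)−(1))=0 … min(3+(0),3−(1))=2
  k=0: (−1)^1·41.5692/(12)·0.7886^5·0.6149^1 = -0.649601
  k=1: (−1)^2·41.5692/(4)·0.7886^3·0.6149^3 = +1.185034
  k=2: (−1)^3·41.5692/(12)·0.7886^1·0.6149^5 = -0.240200
d^3_{1,0}(1.3246) = -0.649601 +1.185034 -0.240200 = +0.295233

d=0.2952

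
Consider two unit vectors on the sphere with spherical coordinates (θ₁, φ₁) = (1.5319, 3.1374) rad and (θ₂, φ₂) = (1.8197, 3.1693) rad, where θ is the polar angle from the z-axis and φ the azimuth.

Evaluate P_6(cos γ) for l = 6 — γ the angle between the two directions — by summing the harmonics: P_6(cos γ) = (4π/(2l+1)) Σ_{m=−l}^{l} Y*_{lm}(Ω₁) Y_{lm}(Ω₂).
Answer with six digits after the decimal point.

Expand P_6 via completeness: Σ_{m} conj(Y_{6,m}) at Ω₁ times Y_{6,m} at Ω₂ —
  term(m=-6) = 0.18902 - 0.03663j   from Y*(Ω₁)=0.48074 - 0.01210j, Y(Ω₂)=0.39485 - 0.06625j
  term(m=-5) = -0.02256 + 0.00363j   from Y*(Ω₁)=-0.06481 + 0.00136j, Y(Ω₂)=0.34914 - 0.04868j
  term(m=-4) = 0.03631 - 0.00466j   from Y*(Ω₁)=-0.34974 + 0.00587j, Y(Ω₂)=-0.10402 + 0.01158j
  term(m=-3) = -0.02557 + 0.00245j   from Y*(Ω₁)=0.07539 - 0.00095j, Y(Ω₂)=-0.33956 + 0.02829j
  term(m=-2) = 0.00282 - 0.00018j   from Y*(Ω₁)=0.31636 - 0.00265j, Y(Ω₂)=0.00892 - 0.00049j
  term(m=-1) = -0.02574 + 0.00082j   from Y*(Ω₁)=-0.07932 + 0.00033j, Y(Ω₂)=0.32456 - 0.00899j
  term(m=+0) = -0.00515 + 0.00000j   from Y*(Ω₁)=-0.30780 + 0.00000j, Y(Ω₂)=0.01675 + 0.00000j
  term(m=+1) = -0.02574 - 0.00082j   from Y*(Ω₁)=0.07932 + 0.00033j, Y(Ω₂)=-0.32456 - 0.00899j
  term(m=+2) = 0.00282 + 0.00018j   from Y*(Ω₁)=0.31636 + 0.00265j, Y(Ω₂)=0.00892 + 0.00049j
  term(m=+3) = -0.02557 - 0.00245j   from Y*(Ω₁)=-0.07539 - 0.00095j, Y(Ω₂)=0.33956 + 0.02829j
  term(m=+4) = 0.03631 + 0.00466j   from Y*(Ω₁)=-0.34974 - 0.00587j, Y(Ω₂)=-0.10402 - 0.01158j
  term(m=+5) = -0.02256 - 0.00363j   from Y*(Ω₁)=0.06481 + 0.00136j, Y(Ω₂)=-0.34914 - 0.04868j
  term(m=+6) = 0.18902 + 0.03663j   from Y*(Ω₁)=0.48074 + 0.01210j, Y(Ω₂)=0.39485 + 0.06625j
Accumulated sum 0.30340 + 0.00000j; after 4π/(2l+1) scaling, 0.29328 + 0.00000j ⇒ P_6 = 0.293276

0.293276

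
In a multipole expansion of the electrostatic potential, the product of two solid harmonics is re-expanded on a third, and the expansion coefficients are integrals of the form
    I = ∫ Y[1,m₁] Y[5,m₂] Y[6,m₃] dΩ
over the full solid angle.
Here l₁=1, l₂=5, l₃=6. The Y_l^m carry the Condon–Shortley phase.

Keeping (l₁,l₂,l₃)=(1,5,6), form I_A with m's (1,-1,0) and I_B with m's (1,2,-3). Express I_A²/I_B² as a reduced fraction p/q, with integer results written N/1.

5/12

Same 1,5,6: normalisation and zero-m 3j drop out of the ratio.
A: Δ: 0! 2! 10! / 13! → 1/858; sum: t=0:+1/34560 = 1/34560; 3j²(1 5 6; 1 -1 0) = Δ·Π!·Σ² = 5/286  (sign +1)
B: Δ: 0! 2! 10! / 13! → 1/858; sum: t=0:+1/60480 = 1/60480; 3j²(1 5 6; 1 2 -3) = Δ·Π!·Σ² = 6/143  (sign -1)
I_A²/I_B² = (5/286)/(6/143) = 5/12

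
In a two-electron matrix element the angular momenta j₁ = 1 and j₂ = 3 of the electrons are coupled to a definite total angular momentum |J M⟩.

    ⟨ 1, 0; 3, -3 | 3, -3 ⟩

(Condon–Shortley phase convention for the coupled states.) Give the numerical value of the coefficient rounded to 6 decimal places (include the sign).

j₁+j₂−J=1  J+j₁−j₂=1  J−j₁+j₂=5  j₁+j₂+J+1=8
(j₁±m₁, j₂±m₂, J±M) = (1,1,0,6,0,6)
P² = 10800
sum k=0..0:
  [0] +1/120 = 1/120
S = 1/120
C² = P²·S² = 3/4 ; C = +0.866025

+√(3/4) = +0.866025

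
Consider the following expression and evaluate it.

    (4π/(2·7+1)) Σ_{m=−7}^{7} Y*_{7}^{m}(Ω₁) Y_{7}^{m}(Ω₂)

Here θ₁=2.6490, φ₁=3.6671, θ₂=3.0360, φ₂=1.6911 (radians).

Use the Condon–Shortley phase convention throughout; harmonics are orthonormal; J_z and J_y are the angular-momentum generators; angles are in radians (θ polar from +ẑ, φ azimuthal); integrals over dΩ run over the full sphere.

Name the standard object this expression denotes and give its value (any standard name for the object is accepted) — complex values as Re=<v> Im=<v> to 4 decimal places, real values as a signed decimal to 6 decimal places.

Legendre polynomial (addition theorem), -0.401420

This sum is the spherical-harmonic addition theorem: it equals the Legendre polynomial P_l(cos γ) of the angle γ between the two directions.
Addition theorem: P_7(cos γ) = (4π/15) Σ_m Y*_{lm}(Ω₁) Y_{lm}(Ω₂), m = −7…7:
  [-7]  conj(Y_{7,-7})(Ω₁) = (0.002273, 0.001353) ; Y_{7,-7}(Ω₂) = (0.000000, 0.000000) ; Δ = (0.000000, 0.000000)
  [-6]  conj(Y_{7,-6})(Ω₁) = (0.018440, 0.000211) ; Y_{7,-6}(Ω₂) = (0.000002, -0.000002) ; Δ = (0.000000, -0.000000)
  [-5]  conj(Y_{7,-5})(Ω₁) = (0.068718, -0.038805) ; Y_{7,-5}(Ω₂) = (-0.000032, -0.000047) ; Δ = (-0.000004, -0.000002)
  [-4]  conj(Y_{7,-4})(Ω₁) = (0.116207, -0.197773) ; Y_{7,-4}(Ω₂) = (-0.000787, 0.000411) ; Δ = (-0.000010, 0.000203)
  [-3]  conj(Y_{7,-3})(Ω₁) = (0.002543, -0.444054) ; Y_{7,-3}(Ω₂) = (0.003548, 0.009401) ; Δ = (0.004183, -0.001552)
  [-2]  conj(Y_{7,-2})(Ω₁) = (-0.241814, -0.422552) ; Y_{7,-2}(Ω₂) = (0.077318, -0.018971) ; Δ = (-0.026713, -0.028083)
  [-1]  conj(Y_{7,-1})(Ω₁) = (-0.057488, -0.033337) ; Y_{7,-1}(Ω₂) = (-0.047910, -0.396317) ; Δ = (-0.010458, 0.024380)
  [+0]  conj(Y_{7,0})(Ω₁) = (0.444988, -0.000000) ; Y_{7,0}(Ω₂) = (-0.928470, 0.000000) ; Δ = (-0.413158, 0.000000)
  [+1]  conj(Y_{7,1})(Ω₁) = (0.057488, -0.033337) ; Y_{7,1}(Ω₂) = (0.047910, -0.396317) ; Δ = (-0.010458, -0.024380)
  [+2]  conj(Y_{7,2})(Ω₁) = (-0.241814, 0.422552) ; Y_{7,2}(Ω₂) = (0.077318, 0.018971) ; Δ = (-0.026713, 0.028083)
  [+3]  conj(Y_{7,3})(Ω₁) = (-0.002543, -0.444054) ; Y_{7,3}(Ω₂) = (-0.003548, 0.009401) ; Δ = (0.004183, 0.001552)
  [+4]  conj(Y_{7,4})(Ω₁) = (0.116207, 0.197773) ; Y_{7,4}(Ω₂) = (-0.000787, -0.000411) ; Δ = (-0.000010, -0.000203)
  [+5]  conj(Y_{7,5})(Ω₁) = (-0.068718, -0.038805) ; Y_{7,5}(Ω₂) = (0.000032, -0.000047) ; Δ = (-0.000004, 0.000002)
  [+6]  conj(Y_{7,6})(Ω₁) = (0.018440, -0.000211) ; Y_{7,6}(Ω₂) = (0.000002, 0.000002) ; Δ = (0.000000, 0.000000)
  [+7]  conj(Y_{7,7})(Ω₁) = (-0.002273, 0.001353) ; Y_{7,7}(Ω₂) = (-0.000000, 0.000000) ; Δ = (0.000000, -0.000000)
Σ over m = (-0.479160, -0.000000); ×(4π/15) → (-0.401420, -0.000000). Real part: -0.401420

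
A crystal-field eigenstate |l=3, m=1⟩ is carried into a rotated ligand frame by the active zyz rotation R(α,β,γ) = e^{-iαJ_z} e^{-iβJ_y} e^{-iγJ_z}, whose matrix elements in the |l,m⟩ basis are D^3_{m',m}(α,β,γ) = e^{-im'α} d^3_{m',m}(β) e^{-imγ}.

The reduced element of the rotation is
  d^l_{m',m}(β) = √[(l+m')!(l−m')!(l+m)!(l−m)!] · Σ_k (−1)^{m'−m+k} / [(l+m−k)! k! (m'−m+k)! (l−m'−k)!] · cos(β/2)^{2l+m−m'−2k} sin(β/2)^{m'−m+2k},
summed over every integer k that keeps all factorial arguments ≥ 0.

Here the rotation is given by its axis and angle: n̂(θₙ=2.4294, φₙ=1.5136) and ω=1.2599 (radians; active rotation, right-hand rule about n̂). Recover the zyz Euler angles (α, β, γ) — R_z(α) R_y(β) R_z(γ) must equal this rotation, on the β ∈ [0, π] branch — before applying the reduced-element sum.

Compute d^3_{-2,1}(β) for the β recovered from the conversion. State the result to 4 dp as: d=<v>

Axis–angle → zyz. n̂ = (sinθₙcosφₙ, sinθₙsinφₙ, cosθₙ) = (+0.037357, +0.652426, -0.756931), ω = 1.2599.
R = I cosω + sinω [n̂]ₓ + (1−cosω) n̂n̂ᵀ gives
  R = [+0.306881, +0.737560, +0.601522; -0.703727, +0.601358, -0.378336; -0.640775, -0.307203, +0.703586]
β = atan2(√(R₁₃²+R₂₃²), R₃₃) = 0.790365; α = atan2(R₂₃, R₁₃) mod 2π = 5.721741; γ = atan2(R₃₂, −R₃₁) mod 2π = 5.836133
d^3_{-2,1}(β=0.7904) via the finite sum:
c=cos(0.790365/2)=0.922926, s=sin(0.790365/2)=0.384977; N=√[1·120·24·2]=75.894664
k∈{3,4} keeps every argument non-negative
  k=3: (−1)^0·75.8947/(12)·0.9229^3·0.3850^3 = +0.283684
  k=4: (−1)^1·75.8947/(24)·0.9229^1·0.3850^5 = -0.024680
d^3_{-2,1}(0.7904) = +0.283684 -0.024680 = +0.259004

d=0.2590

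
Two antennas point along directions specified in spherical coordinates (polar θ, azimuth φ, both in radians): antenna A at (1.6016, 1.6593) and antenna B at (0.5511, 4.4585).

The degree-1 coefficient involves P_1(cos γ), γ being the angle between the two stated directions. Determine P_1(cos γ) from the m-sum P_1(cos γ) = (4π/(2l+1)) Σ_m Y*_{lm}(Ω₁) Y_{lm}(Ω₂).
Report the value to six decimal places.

Summing Y*_{l m}(θ₁,φ₁)·Y_{l m}(θ₂,φ₂) over m ∈ [−1, 1]; prefactor 4π/(2·1+1) = 4.188790:
  m=-1: (-0.030523, 0.343979) × (-0.045439, 0.175110) = (-0.058847, -0.020975)  (running Σ = (-0.058847, -0.020975))
  m=0: (-0.015048, -0.000000) × (0.416264, 0.000000) = (-0.006264, -0.000000)  (running Σ = (-0.065111, -0.020975))
  m=1: (0.030523, 0.343979) × (0.045439, 0.175110) = (-0.058847, 0.020975)  (running Σ = (-0.123958, 0.000000))
Σ over m = (-0.123958, 0.000000); ×(4π/3) → (-0.519235, 0.000000). Real part: -0.519235

-0.519235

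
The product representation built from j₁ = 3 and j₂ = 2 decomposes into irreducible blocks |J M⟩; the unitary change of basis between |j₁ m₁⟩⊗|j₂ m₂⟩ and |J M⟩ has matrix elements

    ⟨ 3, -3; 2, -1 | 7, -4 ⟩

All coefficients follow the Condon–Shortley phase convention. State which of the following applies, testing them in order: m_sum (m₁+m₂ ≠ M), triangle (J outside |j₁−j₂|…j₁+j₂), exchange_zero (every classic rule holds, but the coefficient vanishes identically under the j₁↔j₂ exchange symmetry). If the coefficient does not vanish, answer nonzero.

m-sum: m₁+m₂ = -3+(-1) = -4, M = -4  ✓
triangle: need |j₁−j₂| ≤ J ≤ j₁+j₂, i.e. J ∈ [1, 5]; J = 7 is outside ✗ ⇒ coefficient is 0

triangle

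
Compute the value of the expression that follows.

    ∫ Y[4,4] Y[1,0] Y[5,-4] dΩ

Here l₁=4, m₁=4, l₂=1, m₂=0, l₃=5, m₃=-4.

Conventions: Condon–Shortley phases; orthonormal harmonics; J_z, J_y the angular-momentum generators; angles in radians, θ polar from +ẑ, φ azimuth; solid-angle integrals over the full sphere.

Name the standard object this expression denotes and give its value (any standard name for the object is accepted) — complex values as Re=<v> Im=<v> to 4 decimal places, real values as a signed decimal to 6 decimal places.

Gaunt coefficient, +0.147319

This is a Gaunt coefficient — the integral of a triple product of spherical harmonics over the sphere.
m-sum 0 ✓  L=10 even ✓  3≤5≤5 ✓
Π(2lᵢ+1) = 9×3×11 = 297
triangle coeff Δ(4,1,5) = 1/495
Σ_t [0,0]: t=0:+1/576 = 1/576
(3j)²=5/99 [(4 1 5; 0 0 0)], sign=-1
Σ_t [0,0]: t=0:+1/40320 = 1/40320
(3j)²=1/55 [(4 1 5; 4 0 -4)], sign=-1
⇒ 4πI² = 3/11
I = (+1)√(3/11/(4π)) = 0.14731920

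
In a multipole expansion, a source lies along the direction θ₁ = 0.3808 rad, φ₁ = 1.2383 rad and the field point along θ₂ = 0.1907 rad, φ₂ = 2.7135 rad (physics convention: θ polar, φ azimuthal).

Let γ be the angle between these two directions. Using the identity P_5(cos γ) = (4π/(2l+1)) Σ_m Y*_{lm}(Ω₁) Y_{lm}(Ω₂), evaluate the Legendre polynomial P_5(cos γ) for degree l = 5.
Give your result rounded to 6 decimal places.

Addition theorem: P_5(cos γ) = (4π/11) Σ_m Y*_{lm}(Ω₁) Y_{lm}(Ω₂), m = −5…5:
  m=-5: (0.00328 - 0.00030j) × (0.00006 - 0.00010j) = 0.00000 - 0.00000j  (running Σ = 0.00000 - 0.00000j)
  m=-4: (0.00620 - 0.02525j) × (-0.00026 + 0.00184j) = 0.00004 + 0.00002j  (running Σ = 0.00005 + 0.00002j)
  m=-3: (-0.10082 - 0.06509j) × (-0.00511 - 0.01735j) = -0.00061 + 0.00208j  (running Σ = -0.00057 + 0.00210j)
  m=-2: (-0.27118 + 0.21264j) × (0.07413 + 0.08545j) = -0.03827 - 0.00741j  (running Σ = -0.03884 - 0.00531j)
  m=-1: (0.17612 + 0.51004j) × (-0.38778 - 0.17695j) = 0.02195 - 0.22894j  (running Σ = -0.01689 - 0.23425j)
  m=0: (0.15923 + 0.00000j) × (0.69695 + 0.00000j) = 0.11098 + 0.00000j  (running Σ = 0.09409 - 0.23425j)
  m=1: (-0.17612 + 0.51004j) × (0.38778 - 0.17695j) = 0.02195 + 0.22894j  (running Σ = 0.11604 - 0.00531j)
  m=2: (-0.27118 - 0.21264j) × (0.07413 - 0.08545j) = -0.03827 + 0.00741j  (running Σ = 0.07777 + 0.00210j)
  m=3: (0.10082 - 0.06509j) × (0.00511 - 0.01735j) = -0.00061 - 0.00208j  (running Σ = 0.07715 + 0.00002j)
  m=4: (0.00620 + 0.02525j) × (-0.00026 - 0.00184j) = 0.00004 - 0.00002j  (running Σ = 0.07720 - 0.00000j)
  m=5: (-0.00328 - 0.00030j) × (-0.00006 - 0.00010j) = 0.00000 + 0.00000j  (running Σ = 0.07720 + 0.00000j)
Accumulated sum 0.07720 + 0.00000j; after 4π/(2l+1) scaling, 0.08819 + 0.00000j ⇒ P_5 = 0.088191

0.088191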